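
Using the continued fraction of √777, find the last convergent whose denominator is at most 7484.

√777 = [27; 1, 6, 1, 54, …] (period length 4).
Convergents:
  p_0/q_0 = 27/1
  p_1/q_1 = 28/1
  p_2/q_2 = 195/7
  p_3/q_3 = 223/8
  p_4/q_4 = 12237/439
  p_5/q_5 = 12460/447
  p_6/q_6 = 86997/3121
  p_7/q_7 = 99457/3568
  p_8/q_8 = 5457675/195793
q_7 = 3568 ≤ 7484 < 195793 = q_8, so the answer is 99457/3568.

99457/3568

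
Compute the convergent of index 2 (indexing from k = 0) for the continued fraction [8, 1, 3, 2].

Using pₖ = aₖpₖ₋₁ + pₖ₋₂, qₖ = aₖqₖ₋₁ + qₖ₋₂ (with p₋₁=1, p₋₂=0, q₋₁=0, q₋₂=1):
  k=0: a=8, p=8, q=1
  k=1: a=1, p=9, q=1
  k=2: a=3, p=35, q=4

35/4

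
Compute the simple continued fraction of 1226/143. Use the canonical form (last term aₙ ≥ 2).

1226 = 8·143 + 82
143 = 1·82 + 61
82 = 1·61 + 21
61 = 2·21 + 19
21 = 1·19 + 2
19 = 9·2 + 1
2 = 2·1 + 0  (stop)
So 1226/143 = [8; 1, 1, 2, 1, 9, 2].

[8; 1, 1, 2, 1, 9, 2]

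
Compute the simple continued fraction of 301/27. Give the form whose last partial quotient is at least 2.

[11; 6, 1, 3]

301 = 11·27 + 4
27 = 6·4 + 3
4 = 1·3 + 1
3 = 3·1 + 0  (stop)
So 301/27 = [11; 6, 1, 3].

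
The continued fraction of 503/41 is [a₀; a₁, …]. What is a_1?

3

503 = 12·41 + 11   →  a_0 = 12
41 = 3·11 + 8   →  a_1 = 3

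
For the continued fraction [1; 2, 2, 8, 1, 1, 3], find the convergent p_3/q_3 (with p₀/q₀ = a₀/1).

59/42

Using pₖ = aₖpₖ₋₁ + pₖ₋₂, qₖ = aₖqₖ₋₁ + qₖ₋₂ (with p₋₁=1, p₋₂=0, q₋₁=0, q₋₂=1):
  k=0: a=1, p=1, q=1
  k=1: a=2, p=3, q=2
  k=2: a=2, p=7, q=5
  k=3: a=8, p=59, q=42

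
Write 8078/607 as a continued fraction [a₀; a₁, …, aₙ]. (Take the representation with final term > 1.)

[13; 3, 4, 15, 3]

8078 = 13*607 + 187
607 = 3*187 + 46
187 = 4*46 + 3
46 = 15*3 + 1
3 = 3*1 + 0  (stop)
So 8078/607 = [13; 3, 4, 15, 3].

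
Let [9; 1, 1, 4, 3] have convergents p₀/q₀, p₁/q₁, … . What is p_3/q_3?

86/9

Using pₖ = aₖpₖ₋₁ + pₖ₋₂, qₖ = aₖqₖ₋₁ + qₖ₋₂ (with p₋₁=1, p₋₂=0, q₋₁=0, q₋₂=1):
  k=0: a=9, p=9, q=1
  k=1: a=1, p=10, q=1
  k=2: a=1, p=19, q=2
  k=3: a=4, p=86, q=9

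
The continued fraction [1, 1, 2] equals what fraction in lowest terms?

5/3

Fold from the inside: start with 2/1.
  1 + 1/2 = 3/2
  1 + 2/3 = 5/3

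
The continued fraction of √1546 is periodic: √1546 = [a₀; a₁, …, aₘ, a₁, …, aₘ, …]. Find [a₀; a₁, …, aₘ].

[39; 3, 7, 1, 1, 7, 3, 78]

a₀ = ⌊√1546⌋ = 39.
With m₀=0, d₀=1 and mₖ₊₁ = dₖaₖ − mₖ, dₖ₊₁ = (n − mₖ₊₁²)/dₖ, aₖ₊₁ = ⌊(a₀+mₖ₊₁)/dₖ₊₁⌋:
  k=1: m=39, d=25, a=3
  k=2: m=36, d=10, a=7
  k=3: m=34, d=39, a=1
  k=4: m=5, d=39, a=1
  k=5: m=34, d=10, a=7
  k=6: m=36, d=25, a=3
  k=7: m=39, d=1, a=78
d=1 and a=2a₀=78 at k=7, so the next step gives (m, d) = (39, 25) again — its k=1 value — and the period has length 7.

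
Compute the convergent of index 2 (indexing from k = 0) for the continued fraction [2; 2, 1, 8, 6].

Using pₖ = aₖpₖ₋₁ + pₖ₋₂, qₖ = aₖqₖ₋₁ + qₖ₋₂ (with p₋₁=1, p₋₂=0, q₋₁=0, q₋₂=1):
  k=0: a=2, p=2, q=1
  k=1: a=2, p=5, q=2
  k=2: a=1, p=7, q=3

7/3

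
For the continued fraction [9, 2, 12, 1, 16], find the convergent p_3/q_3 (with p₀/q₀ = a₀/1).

Using pₖ = aₖpₖ₋₁ + pₖ₋₂, qₖ = aₖqₖ₋₁ + qₖ₋₂ (with p₋₁=1, p₋₂=0, q₋₁=0, q₋₂=1):
  k=0: a=9, p=9, q=1
  k=1: a=2, p=19, q=2
  k=2: a=12, p=237, q=25
  k=3: a=1, p=256, q=27

256/27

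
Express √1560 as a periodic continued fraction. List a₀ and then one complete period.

[39; 2, 78]

a₀ = ⌊√1560⌋ = 39.
With m₀=0, d₀=1 and mₖ₊₁ = dₖaₖ − mₖ, dₖ₊₁ = (n − mₖ₊₁²)/dₖ, aₖ₊₁ = ⌊(a₀+mₖ₊₁)/dₖ₊₁⌋:
  k=1: m=39, d=39, a=2
  k=2: m=39, d=1, a=78
d=1 and a=2a₀=78 at k=2, so the next step gives (m, d) = (39, 39) again — its k=1 value — and the period has length 2.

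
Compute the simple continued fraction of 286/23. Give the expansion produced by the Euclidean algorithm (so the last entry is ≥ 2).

[12; 2, 3, 3]

286 = 12·23 + 10
23 = 2·10 + 3
10 = 3·3 + 1
3 = 3·1 + 0  (stop)
So 286/23 = [12; 2, 3, 3].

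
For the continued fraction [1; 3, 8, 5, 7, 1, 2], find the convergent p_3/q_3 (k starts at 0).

169/128

Using pₖ = aₖpₖ₋₁ + pₖ₋₂, qₖ = aₖqₖ₋₁ + qₖ₋₂ (with p₋₁=1, p₋₂=0, q₋₁=0, q₋₂=1):
  k=0: a=1, p=1, q=1
  k=1: a=3, p=4, q=3
  k=2: a=8, p=33, q=25
  k=3: a=5, p=169, q=128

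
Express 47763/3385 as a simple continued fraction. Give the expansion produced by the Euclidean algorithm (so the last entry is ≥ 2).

47763 = 14*3385 + 373
3385 = 9*373 + 28
373 = 13*28 + 9
28 = 3*9 + 1
9 = 9*1 + 0  (stop)
So 47763/3385 = [14; 9, 13, 3, 9].

[14; 9, 13, 3, 9]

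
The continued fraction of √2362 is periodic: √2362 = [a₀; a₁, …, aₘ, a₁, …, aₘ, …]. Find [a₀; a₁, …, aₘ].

[48; 1, 1, 1, 1, 96]

a₀ = ⌊√2362⌋ = 48.
With m₀=0, d₀=1 and mₖ₊₁ = dₖaₖ − mₖ, dₖ₊₁ = (n − mₖ₊₁²)/dₖ, aₖ₊₁ = ⌊(a₀+mₖ₊₁)/dₖ₊₁⌋:
  k=1: m=48, d=58, a=1
  k=2: m=10, d=39, a=1
  k=3: m=29, d=39, a=1
  k=4: m=10, d=58, a=1
  k=5: m=48, d=1, a=96
d=1 and a=2a₀=96 at k=5, so the next step gives (m, d) = (48, 58) again — its k=1 value — and the period has length 5.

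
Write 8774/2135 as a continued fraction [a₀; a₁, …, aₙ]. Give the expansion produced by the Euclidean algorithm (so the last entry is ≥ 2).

[4; 9, 8, 14, 2]

8774 = 4×2135 + 234
2135 = 9×234 + 29
234 = 8×29 + 2
29 = 14×2 + 1
2 = 2×1 + 0  (stop)
So 8774/2135 = [4; 9, 8, 14, 2].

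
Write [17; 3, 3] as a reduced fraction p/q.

173/10

Using pₖ = aₖpₖ₋₁ + pₖ₋₂ and qₖ = aₖqₖ₋₁ + qₖ₋₂:
  k=0: a=17, p=17, q=1
  k=1: a=3, p=52, q=3
  k=2: a=3, p=173, q=10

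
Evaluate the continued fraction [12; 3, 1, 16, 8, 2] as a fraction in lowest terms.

14055/1147

Using pₖ = aₖpₖ₋₁ + pₖ₋₂ and qₖ = aₖqₖ₋₁ + qₖ₋₂:
  k=0: a=12, p=12, q=1
  k=1: a=3, p=37, q=3
  k=2: a=1, p=49, q=4
  k=3: a=16, p=821, q=67
  k=4: a=8, p=6617, q=540
  k=5: a=2, p=14055, q=1147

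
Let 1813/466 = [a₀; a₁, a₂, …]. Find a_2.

8

1813 = 3·466 + 415   →  a_0 = 3
466 = 1·415 + 51   →  a_1 = 1
415 = 8·51 + 7   →  a_2 = 8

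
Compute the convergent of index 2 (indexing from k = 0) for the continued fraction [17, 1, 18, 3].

Using pₖ = aₖpₖ₋₁ + pₖ₋₂, qₖ = aₖqₖ₋₁ + qₖ₋₂ (with p₋₁=1, p₋₂=0, q₋₁=0, q₋₂=1):
  k=0: a=17, p=17, q=1
  k=1: a=1, p=18, q=1
  k=2: a=18, p=341, q=19

341/19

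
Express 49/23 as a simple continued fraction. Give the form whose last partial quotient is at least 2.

[2; 7, 1, 2]

49 = 2·23 + 3
23 = 7·3 + 2
3 = 1·2 + 1
2 = 2·1 + 0  (stop)
So 49/23 = [2; 7, 1, 2].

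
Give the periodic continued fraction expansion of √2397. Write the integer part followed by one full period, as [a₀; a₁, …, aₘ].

a₀ = ⌊√2397⌋ = 48.

[48; 1, 23, 2, 23, 1, 96]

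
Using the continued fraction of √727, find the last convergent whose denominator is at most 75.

√727 = [26; 1, 25, 1, 52, …] (period length 4).
Convergents:
  p_0/q_0 = 26/1
  p_1/q_1 = 27/1
  p_2/q_2 = 701/26
  p_3/q_3 = 728/27
  p_4/q_4 = 38557/1430
q_3 = 27 ≤ 75 < 1430 = q_4, so the answer is 728/27.

728/27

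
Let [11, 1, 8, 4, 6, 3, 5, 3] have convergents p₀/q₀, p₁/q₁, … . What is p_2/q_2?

Using pₖ = aₖpₖ₋₁ + pₖ₋₂, qₖ = aₖqₖ₋₁ + qₖ₋₂ (with p₋₁=1, p₋₂=0, q₋₁=0, q₋₂=1):
  k=0: a=11, p=11, q=1
  k=1: a=1, p=12, q=1
  k=2: a=8, p=107, q=9

107/9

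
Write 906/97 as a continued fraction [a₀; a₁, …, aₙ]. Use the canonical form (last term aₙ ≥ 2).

[9; 2, 1, 15, 2]

906 = 9×97 + 33
97 = 2×33 + 31
33 = 1×31 + 2
31 = 15×2 + 1
2 = 2×1 + 0  (stop)
So 906/97 = [9; 2, 1, 15, 2].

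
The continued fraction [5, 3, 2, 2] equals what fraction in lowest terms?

90/17

Using pₖ = aₖpₖ₋₁ + pₖ₋₂ and qₖ = aₖqₖ₋₁ + qₖ₋₂:
  k=0: a=5, p=5, q=1
  k=1: a=3, p=16, q=3
  k=2: a=2, p=37, q=7
  k=3: a=2, p=90, q=17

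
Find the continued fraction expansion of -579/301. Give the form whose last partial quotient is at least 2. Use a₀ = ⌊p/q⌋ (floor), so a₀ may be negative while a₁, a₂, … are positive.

[-2; 13, 11, 2]

-579 = -2*301 + 23
301 = 13*23 + 2
23 = 11*2 + 1
2 = 2*1 + 0  (stop)
So -579/301 = [-2; 13, 11, 2].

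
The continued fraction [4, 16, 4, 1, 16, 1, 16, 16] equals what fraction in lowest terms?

1593697/392370

Fold from the inside: start with 16/1.
  16 + 1/16 = 257/16
  1 + 16/257 = 273/257
  16 + 257/273 = 4625/273
  1 + 273/4625 = 4898/4625
  4 + 4625/4898 = 24217/4898
  16 + 4898/24217 = 392370/24217
  4 + 24217/392370 = 1593697/392370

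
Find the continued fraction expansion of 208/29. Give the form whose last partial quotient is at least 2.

208 = 7·29 + 5
29 = 5·5 + 4
5 = 1·4 + 1
4 = 4·1 + 0  (stop)
So 208/29 = [7; 5, 1, 4].

[7; 5, 1, 4]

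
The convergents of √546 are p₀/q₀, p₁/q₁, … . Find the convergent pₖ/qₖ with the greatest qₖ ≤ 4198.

√546 = [23; 2, 1, 2, 1, 2, 46, …] (period length 6).
Convergents:
  p_0/q_0 = 23/1
  p_1/q_1 = 47/2
  p_2/q_2 = 70/3
  p_3/q_3 = 187/8
  p_4/q_4 = 257/11
  p_5/q_5 = 701/30
  p_6/q_6 = 32503/1391
  p_7/q_7 = 65707/2812
  p_8/q_8 = 98210/4203
q_7 = 2812 ≤ 4198 < 4203 = q_8, so the answer is 65707/2812.

65707/2812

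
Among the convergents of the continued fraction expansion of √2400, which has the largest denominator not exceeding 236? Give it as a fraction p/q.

4801/98

√2400 = [48; 1, 96, …] (period length 2).
Convergents:
  p_0/q_0 = 48/1
  p_1/q_1 = 49/1
  p_2/q_2 = 4752/97
  p_3/q_3 = 4801/98
  p_4/q_4 = 465648/9505
q_3 = 98 ≤ 236 < 9505 = q_4, so the answer is 4801/98.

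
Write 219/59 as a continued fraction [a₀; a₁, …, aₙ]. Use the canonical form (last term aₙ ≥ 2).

[3; 1, 2, 2, 8]

219 = 3*59 + 42
59 = 1*42 + 17
42 = 2*17 + 8
17 = 2*8 + 1
8 = 8*1 + 0  (stop)
So 219/59 = [3; 1, 2, 2, 8].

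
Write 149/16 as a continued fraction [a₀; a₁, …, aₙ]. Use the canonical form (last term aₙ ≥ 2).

149 = 9·16 + 5
16 = 3·5 + 1
5 = 5·1 + 0  (stop)
So 149/16 = [9; 3, 5].

[9; 3, 5]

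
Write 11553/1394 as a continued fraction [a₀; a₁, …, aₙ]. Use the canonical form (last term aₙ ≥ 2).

[8; 3, 2, 10, 19]

11553 = 8×1394 + 401
1394 = 3×401 + 191
401 = 2×191 + 19
191 = 10×19 + 1
19 = 19×1 + 0  (stop)
So 11553/1394 = [8; 3, 2, 10, 19].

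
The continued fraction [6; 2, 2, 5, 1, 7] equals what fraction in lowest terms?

Fold from the inside: start with 7/1.
  1 + 1/7 = 8/7
  5 + 7/8 = 47/8
  2 + 8/47 = 102/47
  2 + 47/102 = 251/102
  6 + 102/251 = 1608/251

1608/251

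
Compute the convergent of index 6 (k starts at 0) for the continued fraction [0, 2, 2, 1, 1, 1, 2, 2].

Using pₖ = aₖpₖ₋₁ + pₖ₋₂, qₖ = aₖqₖ₋₁ + qₖ₋₂ (with p₋₁=1, p₋₂=0, q₋₁=0, q₋₂=1):
  k=0: a=0, p=0, q=1
  k=1: a=2, p=1, q=2
  k=2: a=2, p=2, q=5
  k=3: a=1, p=3, q=7
  k=4: a=1, p=5, q=12
  k=5: a=1, p=8, q=19
  k=6: a=2, p=21, q=50

21/50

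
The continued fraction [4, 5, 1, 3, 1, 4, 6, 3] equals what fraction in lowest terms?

Fold from the inside: start with 3/1.
  6 + 1/3 = 19/3
  4 + 3/19 = 79/19
  1 + 19/79 = 98/79
  3 + 79/98 = 373/98
  1 + 98/373 = 471/373
  5 + 373/471 = 2728/471
  4 + 471/2728 = 11383/2728

11383/2728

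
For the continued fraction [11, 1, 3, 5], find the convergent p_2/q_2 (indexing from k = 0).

Using pₖ = aₖpₖ₋₁ + pₖ₋₂, qₖ = aₖqₖ₋₁ + qₖ₋₂ (with p₋₁=1, p₋₂=0, q₋₁=0, q₋₂=1):
  k=0: a=11, p=11, q=1
  k=1: a=1, p=12, q=1
  k=2: a=3, p=47, q=4

47/4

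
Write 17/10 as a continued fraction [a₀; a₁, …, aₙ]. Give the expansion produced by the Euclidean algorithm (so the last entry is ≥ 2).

17 = 1*10 + 7
10 = 1*7 + 3
7 = 2*3 + 1
3 = 3*1 + 0  (stop)
So 17/10 = [1; 1, 2, 3].

[1; 1, 2, 3]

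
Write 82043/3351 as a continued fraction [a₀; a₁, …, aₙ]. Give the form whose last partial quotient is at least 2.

[24; 2, 14, 3, 18, 2]

82043 = 24×3351 + 1619
3351 = 2×1619 + 113
1619 = 14×113 + 37
113 = 3×37 + 2
37 = 18×2 + 1
2 = 2×1 + 0  (stop)
So 82043/3351 = [24; 2, 14, 3, 18, 2].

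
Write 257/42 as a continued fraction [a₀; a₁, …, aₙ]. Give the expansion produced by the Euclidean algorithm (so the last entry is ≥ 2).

[6; 8, 2, 2]

257 = 6×42 + 5
42 = 8×5 + 2
5 = 2×2 + 1
2 = 2×1 + 0  (stop)
So 257/42 = [6; 8, 2, 2].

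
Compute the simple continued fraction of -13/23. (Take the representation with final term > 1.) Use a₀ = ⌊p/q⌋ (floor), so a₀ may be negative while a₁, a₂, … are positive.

-13 = -1*23 + 10
23 = 2*10 + 3
10 = 3*3 + 1
3 = 3*1 + 0  (stop)
So -13/23 = [-1; 2, 3, 3].

[-1; 2, 3, 3]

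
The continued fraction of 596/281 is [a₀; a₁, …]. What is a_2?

3

596 = 2·281 + 34   →  a_0 = 2
281 = 8·34 + 9   →  a_1 = 8
34 = 3·9 + 7   →  a_2 = 3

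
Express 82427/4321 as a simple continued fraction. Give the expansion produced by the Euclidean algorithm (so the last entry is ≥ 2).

[19; 13, 5, 1, 3, 14]

82427 = 19×4321 + 328
4321 = 13×328 + 57
328 = 5×57 + 43
57 = 1×43 + 14
43 = 3×14 + 1
14 = 14×1 + 0  (stop)
So 82427/4321 = [19; 13, 5, 1, 3, 14].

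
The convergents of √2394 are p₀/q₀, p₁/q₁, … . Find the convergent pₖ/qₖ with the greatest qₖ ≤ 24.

√2394 = [48; 1, 12, 1, 96, …] (period length 4).
Convergents:
  p_0/q_0 = 48/1
  p_1/q_1 = 49/1
  p_2/q_2 = 636/13
  p_3/q_3 = 685/14
  p_4/q_4 = 66396/1357
q_3 = 14 ≤ 24 < 1357 = q_4, so the answer is 685/14.

685/14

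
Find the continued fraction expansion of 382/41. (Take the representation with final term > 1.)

[9; 3, 6, 2]

382 = 9×41 + 13
41 = 3×13 + 2
13 = 6×2 + 1
2 = 2×1 + 0  (stop)
So 382/41 = [9; 3, 6, 2].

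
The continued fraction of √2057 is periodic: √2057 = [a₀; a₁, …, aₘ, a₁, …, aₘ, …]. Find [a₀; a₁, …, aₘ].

a₀ = ⌊√2057⌋ = 45.
With m₀=0, d₀=1 and mₖ₊₁ = dₖaₖ − mₖ, dₖ₊₁ = (n − mₖ₊₁²)/dₖ, aₖ₊₁ = ⌊(a₀+mₖ₊₁)/dₖ₊₁⌋:
  k=1: m=45, d=32, a=2
  k=2: m=19, d=53, a=1
  k=3: m=34, d=17, a=4
  k=4: m=34, d=53, a=1
  k=5: m=19, d=32, a=2
  k=6: m=45, d=1, a=90
d=1 and a=2a₀=90 at k=6, so the next step gives (m, d) = (45, 32) again — its k=1 value — and the period has length 6.

[45; 2, 1, 4, 1, 2, 90]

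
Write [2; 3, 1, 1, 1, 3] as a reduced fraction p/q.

91/40

Fold from the inside: start with 3/1.
  1 + 1/3 = 4/3
  1 + 3/4 = 7/4
  1 + 4/7 = 11/7
  3 + 7/11 = 40/11
  2 + 11/40 = 91/40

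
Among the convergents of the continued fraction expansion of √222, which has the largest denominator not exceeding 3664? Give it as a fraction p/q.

44401/2980

√222 = [14; 1, 8, 1, 28, …] (period length 4).
Convergents:
  p_0/q_0 = 14/1
  p_1/q_1 = 15/1
  p_2/q_2 = 134/9
  p_3/q_3 = 149/10
  p_4/q_4 = 4306/289
  p_5/q_5 = 4455/299
  p_6/q_6 = 39946/2681
  p_7/q_7 = 44401/2980
  p_8/q_8 = 1283174/86121
q_7 = 2980 ≤ 3664 < 86121 = q_8, so the answer is 44401/2980.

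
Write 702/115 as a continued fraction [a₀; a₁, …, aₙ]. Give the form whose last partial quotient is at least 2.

[6; 9, 1, 1, 2, 2]

702 = 6·115 + 12
115 = 9·12 + 7
12 = 1·7 + 5
7 = 1·5 + 2
5 = 2·2 + 1
2 = 2·1 + 0  (stop)
So 702/115 = [6; 9, 1, 1, 2, 2].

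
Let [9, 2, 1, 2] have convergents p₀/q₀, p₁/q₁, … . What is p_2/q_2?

28/3

Using pₖ = aₖpₖ₋₁ + pₖ₋₂, qₖ = aₖqₖ₋₁ + qₖ₋₂ (with p₋₁=1, p₋₂=0, q₋₁=0, q₋₂=1):
  k=0: a=9, p=9, q=1
  k=1: a=2, p=19, q=2
  k=2: a=1, p=28, q=3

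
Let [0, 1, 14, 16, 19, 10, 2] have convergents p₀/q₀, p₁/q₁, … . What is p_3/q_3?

Using pₖ = aₖpₖ₋₁ + pₖ₋₂, qₖ = aₖqₖ₋₁ + qₖ₋₂ (with p₋₁=1, p₋₂=0, q₋₁=0, q₋₂=1):
  k=0: a=0, p=0, q=1
  k=1: a=1, p=1, q=1
  k=2: a=14, p=14, q=15
  k=3: a=16, p=225, q=241

225/241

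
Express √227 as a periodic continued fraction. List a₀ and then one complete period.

[15; 15, 30]

a₀ = ⌊√227⌋ = 15.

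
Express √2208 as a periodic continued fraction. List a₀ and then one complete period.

[46; 1, 92]

a₀ = ⌊√2208⌋ = 46.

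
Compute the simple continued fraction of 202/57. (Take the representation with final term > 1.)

202 = 3·57 + 31
57 = 1·31 + 26
31 = 1·26 + 5
26 = 5·5 + 1
5 = 5·1 + 0  (stop)
So 202/57 = [3; 1, 1, 5, 5].

[3; 1, 1, 5, 5]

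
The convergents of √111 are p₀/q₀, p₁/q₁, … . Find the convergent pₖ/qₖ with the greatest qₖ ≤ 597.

6058/575

√111 = [10; 1, 1, 6, 1, 1, 20, …] (period length 6).
Convergents:
  p_0/q_0 = 10/1
  p_1/q_1 = 11/1
  p_2/q_2 = 21/2
  p_3/q_3 = 137/13
  p_4/q_4 = 158/15
  p_5/q_5 = 295/28
  p_6/q_6 = 6058/575
  p_7/q_7 = 6353/603
q_6 = 575 ≤ 597 < 603 = q_7, so the answer is 6058/575.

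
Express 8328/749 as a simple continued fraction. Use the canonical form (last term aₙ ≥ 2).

8328 = 11*749 + 89
749 = 8*89 + 37
89 = 2*37 + 15
37 = 2*15 + 7
15 = 2*7 + 1
7 = 7*1 + 0  (stop)
So 8328/749 = [11; 8, 2, 2, 2, 7].

[11; 8, 2, 2, 2, 7]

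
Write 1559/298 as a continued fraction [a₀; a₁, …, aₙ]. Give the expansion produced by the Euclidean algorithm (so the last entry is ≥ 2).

[5; 4, 3, 7, 3]

1559 = 5×298 + 69
298 = 4×69 + 22
69 = 3×22 + 3
22 = 7×3 + 1
3 = 3×1 + 0  (stop)
So 1559/298 = [5; 4, 3, 7, 3].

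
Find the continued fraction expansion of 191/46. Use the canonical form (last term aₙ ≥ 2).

191 = 4×46 + 7
46 = 6×7 + 4
7 = 1×4 + 3
4 = 1×3 + 1
3 = 3×1 + 0  (stop)
So 191/46 = [4; 6, 1, 1, 3].

[4; 6, 1, 1, 3]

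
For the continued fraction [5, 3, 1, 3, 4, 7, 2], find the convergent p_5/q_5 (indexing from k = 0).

Using pₖ = aₖpₖ₋₁ + pₖ₋₂, qₖ = aₖqₖ₋₁ + qₖ₋₂ (with p₋₁=1, p₋₂=0, q₋₁=0, q₋₂=1):
  k=0: a=5, p=5, q=1
  k=1: a=3, p=16, q=3
  k=2: a=1, p=21, q=4
  k=3: a=3, p=79, q=15
  k=4: a=4, p=337, q=64
  k=5: a=7, p=2438, q=463

2438/463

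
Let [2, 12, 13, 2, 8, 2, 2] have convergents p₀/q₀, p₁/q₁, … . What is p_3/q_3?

Using pₖ = aₖpₖ₋₁ + pₖ₋₂, qₖ = aₖqₖ₋₁ + qₖ₋₂ (with p₋₁=1, p₋₂=0, q₋₁=0, q₋₂=1):
  k=0: a=2, p=2, q=1
  k=1: a=12, p=25, q=12
  k=2: a=13, p=327, q=157
  k=3: a=2, p=679, q=326

679/326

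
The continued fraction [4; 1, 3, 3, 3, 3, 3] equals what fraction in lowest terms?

Fold from the inside: start with 3/1.
  3 + 1/3 = 10/3
  3 + 3/10 = 33/10
  3 + 10/33 = 109/33
  3 + 33/109 = 360/109
  1 + 109/360 = 469/360
  4 + 360/469 = 2236/469

2236/469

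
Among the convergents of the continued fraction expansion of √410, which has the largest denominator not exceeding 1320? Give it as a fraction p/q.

√410 = [20; 4, 40, …] (period length 2).
Convergents:
  p_0/q_0 = 20/1
  p_1/q_1 = 81/4
  p_2/q_2 = 3260/161
  p_3/q_3 = 13121/648
  p_4/q_4 = 528100/26081
q_3 = 648 ≤ 1320 < 26081 = q_4, so the answer is 13121/648.

13121/648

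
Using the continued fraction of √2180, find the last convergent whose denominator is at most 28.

√2180 = [46; 1, 2, 4, 2, 1, 92, …] (period length 6).
Convergents:
  p_0/q_0 = 46/1
  p_1/q_1 = 47/1
  p_2/q_2 = 140/3
  p_3/q_3 = 607/13
  p_4/q_4 = 1354/29
q_3 = 13 ≤ 28 < 29 = q_4, so the answer is 607/13.

607/13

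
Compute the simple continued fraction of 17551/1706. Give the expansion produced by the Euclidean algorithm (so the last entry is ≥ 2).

[10; 3, 2, 9, 3, 8]

17551 = 10*1706 + 491
1706 = 3*491 + 233
491 = 2*233 + 25
233 = 9*25 + 8
25 = 3*8 + 1
8 = 8*1 + 0  (stop)
So 17551/1706 = [10; 3, 2, 9, 3, 8].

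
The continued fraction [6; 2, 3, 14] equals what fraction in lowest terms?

643/100

Using pₖ = aₖpₖ₋₁ + pₖ₋₂ and qₖ = aₖqₖ₋₁ + qₖ₋₂:
  k=0: a=6, p=6, q=1
  k=1: a=2, p=13, q=2
  k=2: a=3, p=45, q=7
  k=3: a=14, p=643, q=100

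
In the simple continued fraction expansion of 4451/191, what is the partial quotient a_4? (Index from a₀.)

4451 = 23·191 + 58   →  a_0 = 23
191 = 3·58 + 17   →  a_1 = 3
58 = 3·17 + 7   →  a_2 = 3
17 = 2·7 + 3   →  a_3 = 2
7 = 2·3 + 1   →  a_4 = 2

2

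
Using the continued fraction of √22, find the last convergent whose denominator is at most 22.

61/13

√22 = [4; 1, 2, 4, 2, 1, 8, …] (period length 6).
Convergents:
  p_0/q_0 = 4/1
  p_1/q_1 = 5/1
  p_2/q_2 = 14/3
  p_3/q_3 = 61/13
  p_4/q_4 = 136/29
q_3 = 13 ≤ 22 < 29 = q_4, so the answer is 61/13.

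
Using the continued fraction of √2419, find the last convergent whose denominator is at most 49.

√2419 = [49; 5, 2, 5, 98, …] (period length 4).
Convergents:
  p_0/q_0 = 49/1
  p_1/q_1 = 246/5
  p_2/q_2 = 541/11
  p_3/q_3 = 2951/60
q_2 = 11 ≤ 49 < 60 = q_3, so the answer is 541/11.

541/11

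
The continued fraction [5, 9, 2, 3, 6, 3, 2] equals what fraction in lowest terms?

15507/3037

Fold from the inside: start with 2/1.
  3 + 1/2 = 7/2
  6 + 2/7 = 44/7
  3 + 7/44 = 139/44
  2 + 44/139 = 322/139
  9 + 139/322 = 3037/322
  5 + 322/3037 = 15507/3037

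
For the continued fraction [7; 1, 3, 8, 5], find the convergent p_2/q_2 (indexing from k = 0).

Using pₖ = aₖpₖ₋₁ + pₖ₋₂, qₖ = aₖqₖ₋₁ + qₖ₋₂ (with p₋₁=1, p₋₂=0, q₋₁=0, q₋₂=1):
  k=0: a=7, p=7, q=1
  k=1: a=1, p=8, q=1
  k=2: a=3, p=31, q=4

31/4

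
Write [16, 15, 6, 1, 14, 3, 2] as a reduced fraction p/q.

Fold from the inside: start with 2/1.
  3 + 1/2 = 7/2
  14 + 2/7 = 100/7
  1 + 7/100 = 107/100
  6 + 100/107 = 742/107
  15 + 107/742 = 11237/742
  16 + 742/11237 = 180534/11237

180534/11237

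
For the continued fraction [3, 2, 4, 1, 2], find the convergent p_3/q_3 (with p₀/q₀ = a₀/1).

Using pₖ = aₖpₖ₋₁ + pₖ₋₂, qₖ = aₖqₖ₋₁ + qₖ₋₂ (with p₋₁=1, p₋₂=0, q₋₁=0, q₋₂=1):
  k=0: a=3, p=3, q=1
  k=1: a=2, p=7, q=2
  k=2: a=4, p=31, q=9
  k=3: a=1, p=38, q=11

38/11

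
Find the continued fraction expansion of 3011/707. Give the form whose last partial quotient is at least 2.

[4; 3, 1, 6, 3, 8]

3011 = 4·707 + 183
707 = 3·183 + 158
183 = 1·158 + 25
158 = 6·25 + 8
25 = 3·8 + 1
8 = 8·1 + 0  (stop)
So 3011/707 = [4; 3, 1, 6, 3, 8].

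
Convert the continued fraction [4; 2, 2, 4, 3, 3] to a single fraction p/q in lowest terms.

1036/235

Fold from the inside: start with 3/1.
  3 + 1/3 = 10/3
  4 + 3/10 = 43/10
  2 + 10/43 = 96/43
  2 + 43/96 = 235/96
  4 + 96/235 = 1036/235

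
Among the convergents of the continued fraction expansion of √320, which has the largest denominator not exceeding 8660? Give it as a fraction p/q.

51841/2898

√320 = [17; 1, 7, 1, 34, …] (period length 4).
Convergents:
  p_0/q_0 = 17/1
  p_1/q_1 = 18/1
  p_2/q_2 = 143/8
  p_3/q_3 = 161/9
  p_4/q_4 = 5617/314
  p_5/q_5 = 5778/323
  p_6/q_6 = 46063/2575
  p_7/q_7 = 51841/2898
  p_8/q_8 = 1808657/101107
q_7 = 2898 ≤ 8660 < 101107 = q_8, so the answer is 51841/2898.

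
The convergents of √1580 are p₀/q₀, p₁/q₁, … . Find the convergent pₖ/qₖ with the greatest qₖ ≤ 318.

√1580 = [39; 1, 2, 1, 78, …] (period length 4).
Convergents:
  p_0/q_0 = 39/1
  p_1/q_1 = 40/1
  p_2/q_2 = 119/3
  p_3/q_3 = 159/4
  p_4/q_4 = 12521/315
  p_5/q_5 = 12680/319
q_4 = 315 ≤ 318 < 319 = q_5, so the answer is 12521/315.

12521/315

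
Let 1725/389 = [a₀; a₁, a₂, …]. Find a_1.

1725 = 4·389 + 169   →  a_0 = 4
389 = 2·169 + 51   →  a_1 = 2

2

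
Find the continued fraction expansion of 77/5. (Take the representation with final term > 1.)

[15; 2, 2]

77 = 15*5 + 2
5 = 2*2 + 1
2 = 2*1 + 0  (stop)
So 77/5 = [15; 2, 2].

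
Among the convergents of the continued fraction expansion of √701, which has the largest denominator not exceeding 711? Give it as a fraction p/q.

√701 = [26; 2, 10, 10, 2, 52, …] (period length 5).
Convergents:
  p_0/q_0 = 26/1
  p_1/q_1 = 53/2
  p_2/q_2 = 556/21
  p_3/q_3 = 5613/212
  p_4/q_4 = 11782/445
  p_5/q_5 = 618277/23352
q_4 = 445 ≤ 711 < 23352 = q_5, so the answer is 11782/445.

11782/445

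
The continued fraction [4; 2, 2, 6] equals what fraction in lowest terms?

Using pₖ = aₖpₖ₋₁ + pₖ₋₂ and qₖ = aₖqₖ₋₁ + qₖ₋₂:
  k=0: a=4, p=4, q=1
  k=1: a=2, p=9, q=2
  k=2: a=2, p=22, q=5
  k=3: a=6, p=141, q=32

141/32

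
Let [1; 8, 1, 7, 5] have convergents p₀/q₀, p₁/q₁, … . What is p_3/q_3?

Using pₖ = aₖpₖ₋₁ + pₖ₋₂, qₖ = aₖqₖ₋₁ + qₖ₋₂ (with p₋₁=1, p₋₂=0, q₋₁=0, q₋₂=1):
  k=0: a=1, p=1, q=1
  k=1: a=8, p=9, q=8
  k=2: a=1, p=10, q=9
  k=3: a=7, p=79, q=71

79/71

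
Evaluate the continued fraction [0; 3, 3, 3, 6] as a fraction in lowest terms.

63/208

Using pₖ = aₖpₖ₋₁ + pₖ₋₂ and qₖ = aₖqₖ₋₁ + qₖ₋₂:
  k=0: a=0, p=0, q=1
  k=1: a=3, p=1, q=3
  k=2: a=3, p=3, q=10
  k=3: a=3, p=10, q=33
  k=4: a=6, p=63, q=208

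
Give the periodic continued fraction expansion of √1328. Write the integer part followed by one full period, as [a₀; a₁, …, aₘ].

[36; 2, 3, 1, 3, 1, 3, 2, 72]

a₀ = ⌊√1328⌋ = 36.
With m₀=0, d₀=1 and mₖ₊₁ = dₖaₖ − mₖ, dₖ₊₁ = (n − mₖ₊₁²)/dₖ, aₖ₊₁ = ⌊(a₀+mₖ₊₁)/dₖ₊₁⌋:
  k=1: m=36, d=32, a=2
  k=2: m=28, d=17, a=3
  k=3: m=23, d=47, a=1
  k=4: m=24, d=16, a=3
  k=5: m=24, d=47, a=1
  k=6: m=23, d=17, a=3
  k=7: m=28, d=32, a=2
  k=8: m=36, d=1, a=72
d=1 and a=2a₀=72 at k=8, so the next step gives (m, d) = (36, 32) again — its k=1 value — and the period has length 8.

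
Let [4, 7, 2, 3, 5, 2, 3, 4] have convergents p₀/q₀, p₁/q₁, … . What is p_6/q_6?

8604/2081

Using pₖ = aₖpₖ₋₁ + pₖ₋₂, qₖ = aₖqₖ₋₁ + qₖ₋₂ (with p₋₁=1, p₋₂=0, q₋₁=0, q₋₂=1):
  k=0: a=4, p=4, q=1
  k=1: a=7, p=29, q=7
  k=2: a=2, p=62, q=15
  k=3: a=3, p=215, q=52
  k=4: a=5, p=1137, q=275
  k=5: a=2, p=2489, q=602
  k=6: a=3, p=8604, q=2081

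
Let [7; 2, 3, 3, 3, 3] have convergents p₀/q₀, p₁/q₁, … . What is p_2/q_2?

52/7

Using pₖ = aₖpₖ₋₁ + pₖ₋₂, qₖ = aₖqₖ₋₁ + qₖ₋₂ (with p₋₁=1, p₋₂=0, q₋₁=0, q₋₂=1):
  k=0: a=7, p=7, q=1
  k=1: a=2, p=15, q=2
  k=2: a=3, p=52, q=7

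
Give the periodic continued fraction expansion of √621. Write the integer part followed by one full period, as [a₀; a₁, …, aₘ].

a₀ = ⌊√621⌋ = 24.
With m₀=0, d₀=1 and mₖ₊₁ = dₖaₖ − mₖ, dₖ₊₁ = (n − mₖ₊₁²)/dₖ, aₖ₊₁ = ⌊(a₀+mₖ₊₁)/dₖ₊₁⌋:
  k=1: m=24, d=45, a=1
  k=2: m=21, d=4, a=11
  k=3: m=23, d=23, a=2
  k=4: m=23, d=4, a=11
  k=5: m=21, d=45, a=1
  k=6: m=24, d=1, a=48
d=1 and a=2a₀=48 at k=6, so the next step gives (m, d) = (24, 45) again — its k=1 value — and the period has length 6.

[24; 1, 11, 2, 11, 1, 48]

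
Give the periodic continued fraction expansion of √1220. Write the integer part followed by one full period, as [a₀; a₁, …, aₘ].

a₀ = ⌊√1220⌋ = 34.

[34; 1, 12, 1, 68]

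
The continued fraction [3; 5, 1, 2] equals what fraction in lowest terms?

Using pₖ = aₖpₖ₋₁ + pₖ₋₂ and qₖ = aₖqₖ₋₁ + qₖ₋₂:
  k=0: a=3, p=3, q=1
  k=1: a=5, p=16, q=5
  k=2: a=1, p=19, q=6
  k=3: a=2, p=54, q=17

54/17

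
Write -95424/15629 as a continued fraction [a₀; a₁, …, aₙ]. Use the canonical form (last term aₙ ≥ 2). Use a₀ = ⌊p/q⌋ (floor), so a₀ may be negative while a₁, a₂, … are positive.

[-7; 1, 8, 2, 8, 2, 7, 6]

-95424 = -7*15629 + 13979
15629 = 1*13979 + 1650
13979 = 8*1650 + 779
1650 = 2*779 + 92
779 = 8*92 + 43
92 = 2*43 + 6
43 = 7*6 + 1
6 = 6*1 + 0  (stop)
So -95424/15629 = [-7; 1, 8, 2, 8, 2, 7, 6].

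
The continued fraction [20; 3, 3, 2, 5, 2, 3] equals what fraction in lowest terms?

19167/944

Using pₖ = aₖpₖ₋₁ + pₖ₋₂ and qₖ = aₖqₖ₋₁ + qₖ₋₂:
  k=0: a=20, p=20, q=1
  k=1: a=3, p=61, q=3
  k=2: a=3, p=203, q=10
  k=3: a=2, p=467, q=23
  k=4: a=5, p=2538, q=125
  k=5: a=2, p=5543, q=273
  k=6: a=3, p=19167, q=944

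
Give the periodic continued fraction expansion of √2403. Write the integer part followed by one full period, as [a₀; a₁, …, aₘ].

[49; 49, 98]

a₀ = ⌊√2403⌋ = 49.
With m₀=0, d₀=1 and mₖ₊₁ = dₖaₖ − mₖ, dₖ₊₁ = (n − mₖ₊₁²)/dₖ, aₖ₊₁ = ⌊(a₀+mₖ₊₁)/dₖ₊₁⌋:
  k=1: m=49, d=2, a=49
  k=2: m=49, d=1, a=98
d=1 and a=2a₀=98 at k=2, so the next step gives (m, d) = (49, 2) again — its k=1 value — and the period has length 2.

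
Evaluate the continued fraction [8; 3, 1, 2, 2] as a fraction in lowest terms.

Fold from the inside: start with 2/1.
  2 + 1/2 = 5/2
  1 + 2/5 = 7/5
  3 + 5/7 = 26/7
  8 + 7/26 = 215/26

215/26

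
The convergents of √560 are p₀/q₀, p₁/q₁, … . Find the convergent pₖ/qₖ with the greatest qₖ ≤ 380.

6697/283

√560 = [23; 1, 1, 1, 46, …] (period length 4).
Convergents:
  p_0/q_0 = 23/1
  p_1/q_1 = 24/1
  p_2/q_2 = 47/2
  p_3/q_3 = 71/3
  p_4/q_4 = 3313/140
  p_5/q_5 = 3384/143
  p_6/q_6 = 6697/283
  p_7/q_7 = 10081/426
q_6 = 283 ≤ 380 < 426 = q_7, so the answer is 6697/283.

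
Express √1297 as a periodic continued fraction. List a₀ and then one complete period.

[36; 72]

a₀ = ⌊√1297⌋ = 36.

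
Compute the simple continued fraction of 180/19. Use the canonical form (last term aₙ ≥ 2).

[9; 2, 9]

180 = 9×19 + 9
19 = 2×9 + 1
9 = 9×1 + 0  (stop)
So 180/19 = [9; 2, 9].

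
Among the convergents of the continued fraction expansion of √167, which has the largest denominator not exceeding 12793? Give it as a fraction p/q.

56447/4368

√167 = [12; 1, 11, 1, 24, …] (period length 4).
Convergents:
  p_0/q_0 = 12/1
  p_1/q_1 = 13/1
  p_2/q_2 = 155/12
  p_3/q_3 = 168/13
  p_4/q_4 = 4187/324
  p_5/q_5 = 4355/337
  p_6/q_6 = 52092/4031
  p_7/q_7 = 56447/4368
  p_8/q_8 = 1406820/108863
q_7 = 4368 ≤ 12793 < 108863 = q_8, so the answer is 56447/4368.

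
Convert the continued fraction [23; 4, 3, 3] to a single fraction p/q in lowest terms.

Using pₖ = aₖpₖ₋₁ + pₖ₋₂ and qₖ = aₖqₖ₋₁ + qₖ₋₂:
  k=0: a=23, p=23, q=1
  k=1: a=4, p=93, q=4
  k=2: a=3, p=302, q=13
  k=3: a=3, p=999, q=43

999/43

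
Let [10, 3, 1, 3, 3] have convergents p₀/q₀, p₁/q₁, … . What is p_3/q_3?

Using pₖ = aₖpₖ₋₁ + pₖ₋₂, qₖ = aₖqₖ₋₁ + qₖ₋₂ (with p₋₁=1, p₋₂=0, q₋₁=0, q₋₂=1):
  k=0: a=10, p=10, q=1
  k=1: a=3, p=31, q=3
  k=2: a=1, p=41, q=4
  k=3: a=3, p=154, q=15

154/15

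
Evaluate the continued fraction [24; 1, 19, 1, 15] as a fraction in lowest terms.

Fold from the inside: start with 15/1.
  1 + 1/15 = 16/15
  19 + 15/16 = 319/16
  1 + 16/319 = 335/319
  24 + 319/335 = 8359/335

8359/335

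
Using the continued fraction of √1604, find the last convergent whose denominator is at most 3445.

64120/1601

√1604 = [40; 20, 80, …] (period length 2).
Convergents:
  p_0/q_0 = 40/1
  p_1/q_1 = 801/20
  p_2/q_2 = 64120/1601
  p_3/q_3 = 1283201/32040
q_2 = 1601 ≤ 3445 < 32040 = q_3, so the answer is 64120/1601.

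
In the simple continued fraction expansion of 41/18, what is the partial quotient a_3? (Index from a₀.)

1

41 = 2·18 + 5   →  a_0 = 2
18 = 3·5 + 3   →  a_1 = 3
5 = 1·3 + 2   →  a_2 = 1
3 = 1·2 + 1   →  a_3 = 1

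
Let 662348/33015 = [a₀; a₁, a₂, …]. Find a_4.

2

662348 = 20·33015 + 2048   →  a_0 = 20
33015 = 16·2048 + 247   →  a_1 = 16
2048 = 8·247 + 72   →  a_2 = 8
247 = 3·72 + 31   →  a_3 = 3
72 = 2·31 + 10   →  a_4 = 2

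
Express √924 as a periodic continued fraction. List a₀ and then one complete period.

a₀ = ⌊√924⌋ = 30.
With m₀=0, d₀=1 and mₖ₊₁ = dₖaₖ − mₖ, dₖ₊₁ = (n − mₖ₊₁²)/dₖ, aₖ₊₁ = ⌊(a₀+mₖ₊₁)/dₖ₊₁⌋:
  k=1: m=30, d=24, a=2
  k=2: m=18, d=25, a=1
  k=3: m=7, d=35, a=1
  k=4: m=28, d=4, a=14
  k=5: m=28, d=35, a=1
  k=6: m=7, d=25, a=1
  k=7: m=18, d=24, a=2
  k=8: m=30, d=1, a=60
d=1 and a=2a₀=60 at k=8, so the next step gives (m, d) = (30, 24) again — its k=1 value — and the period has length 8.

[30; 2, 1, 1, 14, 1, 1, 2, 60]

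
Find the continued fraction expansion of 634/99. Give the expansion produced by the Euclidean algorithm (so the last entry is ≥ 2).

634 = 6·99 + 40
99 = 2·40 + 19
40 = 2·19 + 2
19 = 9·2 + 1
2 = 2·1 + 0  (stop)
So 634/99 = [6; 2, 2, 9, 2].

[6; 2, 2, 9, 2]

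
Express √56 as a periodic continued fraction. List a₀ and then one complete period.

a₀ = ⌊√56⌋ = 7.
With m₀=0, d₀=1 and mₖ₊₁ = dₖaₖ − mₖ, dₖ₊₁ = (n − mₖ₊₁²)/dₖ, aₖ₊₁ = ⌊(a₀+mₖ₊₁)/dₖ₊₁⌋:
  k=1: m=7, d=7, a=2
  k=2: m=7, d=1, a=14
d=1 and a=2a₀=14 at k=2, so the next step gives (m, d) = (7, 7) again — its k=1 value — and the period has length 2.

[7; 2, 14]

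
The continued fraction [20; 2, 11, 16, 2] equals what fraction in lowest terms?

Fold from the inside: start with 2/1.
  16 + 1/2 = 33/2
  11 + 2/33 = 365/33
  2 + 33/365 = 763/365
  20 + 365/763 = 15625/763

15625/763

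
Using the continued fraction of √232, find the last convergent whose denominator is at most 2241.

19603/1287

√232 = [15; 4, 3, 7, 3, 4, 30, …] (period length 6).
Convergents:
  p_0/q_0 = 15/1
  p_1/q_1 = 61/4
  p_2/q_2 = 198/13
  p_3/q_3 = 1447/95
  p_4/q_4 = 4539/298
  p_5/q_5 = 19603/1287
  p_6/q_6 = 592629/38908
q_5 = 1287 ≤ 2241 < 38908 = q_6, so the answer is 19603/1287.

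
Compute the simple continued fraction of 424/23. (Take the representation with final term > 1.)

[18; 2, 3, 3]

424 = 18×23 + 10
23 = 2×10 + 3
10 = 3×3 + 1
3 = 3×1 + 0  (stop)
So 424/23 = [18; 2, 3, 3].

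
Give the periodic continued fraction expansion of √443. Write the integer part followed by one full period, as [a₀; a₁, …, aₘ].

[21; 21, 42]

a₀ = ⌊√443⌋ = 21.
With m₀=0, d₀=1 and mₖ₊₁ = dₖaₖ − mₖ, dₖ₊₁ = (n − mₖ₊₁²)/dₖ, aₖ₊₁ = ⌊(a₀+mₖ₊₁)/dₖ₊₁⌋:
  k=1: m=21, d=2, a=21
  k=2: m=21, d=1, a=42
d=1 and a=2a₀=42 at k=2, so the next step gives (m, d) = (21, 2) again — its k=1 value — and the period has length 2.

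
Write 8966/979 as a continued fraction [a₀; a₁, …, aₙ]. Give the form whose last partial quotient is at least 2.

[9; 6, 3, 6, 8]

8966 = 9×979 + 155
979 = 6×155 + 49
155 = 3×49 + 8
49 = 6×8 + 1
8 = 8×1 + 0  (stop)
So 8966/979 = [9; 6, 3, 6, 8].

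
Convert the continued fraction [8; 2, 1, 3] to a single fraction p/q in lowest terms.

Using pₖ = aₖpₖ₋₁ + pₖ₋₂ and qₖ = aₖqₖ₋₁ + qₖ₋₂:
  k=0: a=8, p=8, q=1
  k=1: a=2, p=17, q=2
  k=2: a=1, p=25, q=3
  k=3: a=3, p=92, q=11

92/11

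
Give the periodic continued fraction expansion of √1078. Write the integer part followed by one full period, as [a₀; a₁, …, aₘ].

[32; 1, 4, 1, 64]

a₀ = ⌊√1078⌋ = 32.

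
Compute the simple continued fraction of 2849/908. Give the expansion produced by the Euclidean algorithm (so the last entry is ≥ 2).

2849 = 3×908 + 125
908 = 7×125 + 33
125 = 3×33 + 26
33 = 1×26 + 7
26 = 3×7 + 5
7 = 1×5 + 2
5 = 2×2 + 1
2 = 2×1 + 0  (stop)
So 2849/908 = [3; 7, 3, 1, 3, 1, 2, 2].

[3; 7, 3, 1, 3, 1, 2, 2]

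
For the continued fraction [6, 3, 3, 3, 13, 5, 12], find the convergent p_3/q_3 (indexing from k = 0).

Using pₖ = aₖpₖ₋₁ + pₖ₋₂, qₖ = aₖqₖ₋₁ + qₖ₋₂ (with p₋₁=1, p₋₂=0, q₋₁=0, q₋₂=1):
  k=0: a=6, p=6, q=1
  k=1: a=3, p=19, q=3
  k=2: a=3, p=63, q=10
  k=3: a=3, p=208, q=33

208/33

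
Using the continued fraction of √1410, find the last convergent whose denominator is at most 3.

75/2

√1410 = [37; 1, 1, 4, 1, 1, 74, …] (period length 6).
Convergents:
  p_0/q_0 = 37/1
  p_1/q_1 = 38/1
  p_2/q_2 = 75/2
  p_3/q_3 = 338/9
q_2 = 2 ≤ 3 < 9 = q_3, so the answer is 75/2.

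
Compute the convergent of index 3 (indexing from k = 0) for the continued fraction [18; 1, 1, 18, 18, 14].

Using pₖ = aₖpₖ₋₁ + pₖ₋₂, qₖ = aₖqₖ₋₁ + qₖ₋₂ (with p₋₁=1, p₋₂=0, q₋₁=0, q₋₂=1):
  k=0: a=18, p=18, q=1
  k=1: a=1, p=19, q=1
  k=2: a=1, p=37, q=2
  k=3: a=18, p=685, q=37

685/37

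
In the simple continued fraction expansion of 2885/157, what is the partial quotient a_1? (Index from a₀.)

2885 = 18·157 + 59   →  a_0 = 18
157 = 2·59 + 39   →  a_1 = 2

2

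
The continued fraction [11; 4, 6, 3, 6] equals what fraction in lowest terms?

Fold from the inside: start with 6/1.
  3 + 1/6 = 19/6
  6 + 6/19 = 120/19
  4 + 19/120 = 499/120
  11 + 120/499 = 5609/499

5609/499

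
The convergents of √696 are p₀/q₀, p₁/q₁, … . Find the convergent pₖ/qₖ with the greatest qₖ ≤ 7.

√696 = [26; 2, 1, 1, 1, 1, 1, 2, 52, …] (period length 8).
Convergents:
  p_0/q_0 = 26/1
  p_1/q_1 = 53/2
  p_2/q_2 = 79/3
  p_3/q_3 = 132/5
  p_4/q_4 = 211/8
q_3 = 5 ≤ 7 < 8 = q_4, so the answer is 132/5.

132/5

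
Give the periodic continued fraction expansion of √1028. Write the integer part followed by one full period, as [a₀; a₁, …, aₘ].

a₀ = ⌊√1028⌋ = 32.
With m₀=0, d₀=1 and mₖ₊₁ = dₖaₖ − mₖ, dₖ₊₁ = (n − mₖ₊₁²)/dₖ, aₖ₊₁ = ⌊(a₀+mₖ₊₁)/dₖ₊₁⌋:
  k=1: m=32, d=4, a=16
  k=2: m=32, d=1, a=64
d=1 and a=2a₀=64 at k=2, so the next step gives (m, d) = (32, 4) again — its k=1 value — and the period has length 2.

[32; 16, 64]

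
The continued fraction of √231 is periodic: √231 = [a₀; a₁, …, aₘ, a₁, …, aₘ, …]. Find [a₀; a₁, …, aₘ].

[15; 5, 30]

a₀ = ⌊√231⌋ = 15.
With m₀=0, d₀=1 and mₖ₊₁ = dₖaₖ − mₖ, dₖ₊₁ = (n − mₖ₊₁²)/dₖ, aₖ₊₁ = ⌊(a₀+mₖ₊₁)/dₖ₊₁⌋:
  k=1: m=15, d=6, a=5
  k=2: m=15, d=1, a=30
d=1 and a=2a₀=30 at k=2, so the next step gives (m, d) = (15, 6) again — its k=1 value — and the period has length 2.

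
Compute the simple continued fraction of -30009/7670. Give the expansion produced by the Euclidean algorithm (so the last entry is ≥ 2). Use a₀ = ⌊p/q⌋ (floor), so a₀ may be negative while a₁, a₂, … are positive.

-30009 = -4*7670 + 671
7670 = 11*671 + 289
671 = 2*289 + 93
289 = 3*93 + 10
93 = 9*10 + 3
10 = 3*3 + 1
3 = 3*1 + 0  (stop)
So -30009/7670 = [-4; 11, 2, 3, 9, 3, 3].

[-4; 11, 2, 3, 9, 3, 3]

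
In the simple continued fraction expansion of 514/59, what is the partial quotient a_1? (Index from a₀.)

1

514 = 8·59 + 42   →  a_0 = 8
59 = 1·42 + 17   →  a_1 = 1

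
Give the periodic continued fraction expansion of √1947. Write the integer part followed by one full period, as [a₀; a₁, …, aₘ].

[44; 8, 88]

a₀ = ⌊√1947⌋ = 44.
With m₀=0, d₀=1 and mₖ₊₁ = dₖaₖ − mₖ, dₖ₊₁ = (n − mₖ₊₁²)/dₖ, aₖ₊₁ = ⌊(a₀+mₖ₊₁)/dₖ₊₁⌋:
  k=1: m=44, d=11, a=8
  k=2: m=44, d=1, a=88
d=1 and a=2a₀=88 at k=2, so the next step gives (m, d) = (44, 11) again — its k=1 value — and the period has length 2.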